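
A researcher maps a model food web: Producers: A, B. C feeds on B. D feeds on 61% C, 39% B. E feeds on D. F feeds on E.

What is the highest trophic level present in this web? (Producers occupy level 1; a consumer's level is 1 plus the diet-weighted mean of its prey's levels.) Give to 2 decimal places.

4.61

C: 1 + 1 = 2
D: 1 + (0.61×2 + 0.39×1) = 2.61
E: 1 + 2.61 = 3.61
F: 1 + 3.61 = 4.61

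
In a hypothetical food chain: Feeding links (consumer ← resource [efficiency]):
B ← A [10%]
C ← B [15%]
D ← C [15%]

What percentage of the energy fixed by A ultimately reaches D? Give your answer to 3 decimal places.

0.225%

Product of link efficiencies: 0.1 × 0.15 × 0.15 = 0.00225
As a percentage: 0.00225 × 100 = 0.225%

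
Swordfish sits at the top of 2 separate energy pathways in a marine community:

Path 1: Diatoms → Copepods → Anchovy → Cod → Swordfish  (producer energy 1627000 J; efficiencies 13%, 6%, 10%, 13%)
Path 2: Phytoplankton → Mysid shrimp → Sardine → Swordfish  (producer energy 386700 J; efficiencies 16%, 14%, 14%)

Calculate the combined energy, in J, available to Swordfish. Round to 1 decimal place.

Path 1: 1627000 × 0.13 × 0.06 × 0.1 × 0.13 = 164.9778 J
Path 2: 386700 × 0.16 × 0.14 × 0.14 = 1212.6912 J
Total at Swordfish: 164.9778 + 1212.6912 = 1377.669 J

1377.7 J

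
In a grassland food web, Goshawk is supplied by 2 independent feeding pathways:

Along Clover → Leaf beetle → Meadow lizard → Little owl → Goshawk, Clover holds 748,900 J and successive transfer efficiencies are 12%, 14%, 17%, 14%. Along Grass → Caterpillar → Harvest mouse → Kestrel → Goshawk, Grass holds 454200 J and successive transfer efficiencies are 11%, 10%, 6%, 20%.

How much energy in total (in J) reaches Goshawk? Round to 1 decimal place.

Via Clover: 748900 × 0.12 × 0.14 × 0.17 × 0.14 = 299.440176 J
Via Grass: 454200 × 0.11 × 0.1 × 0.06 × 0.2 = 59.9544 J
Total at Goshawk: 299.440176 + 59.9544 = 359.394576 J

359.4 J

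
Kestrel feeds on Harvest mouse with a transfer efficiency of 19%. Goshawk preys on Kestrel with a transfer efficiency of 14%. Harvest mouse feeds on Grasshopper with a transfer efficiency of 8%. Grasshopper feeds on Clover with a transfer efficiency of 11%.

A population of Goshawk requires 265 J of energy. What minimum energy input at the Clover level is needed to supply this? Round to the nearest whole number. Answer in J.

Cumulative transfer efficiency: 0.11 × 0.08 × 0.19 × 0.14 = 0.00023408
Clover energy = 265 / 0.00023408 = 1132092 J

1132092 J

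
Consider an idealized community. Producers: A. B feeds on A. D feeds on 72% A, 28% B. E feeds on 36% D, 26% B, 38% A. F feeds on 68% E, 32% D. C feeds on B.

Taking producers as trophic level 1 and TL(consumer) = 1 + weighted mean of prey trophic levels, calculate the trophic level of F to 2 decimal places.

B: 1 + 1 = 2
C: 1 + 2 = 3
D: 1 + (0.72×1 + 0.28×2) = 2.28
E: 1 + (0.36×2.28 + 0.26×2 + 0.38×1) = 2.7208
F: 1 + (0.68×2.7208 + 0.32×2.28) = 3.579744

3.58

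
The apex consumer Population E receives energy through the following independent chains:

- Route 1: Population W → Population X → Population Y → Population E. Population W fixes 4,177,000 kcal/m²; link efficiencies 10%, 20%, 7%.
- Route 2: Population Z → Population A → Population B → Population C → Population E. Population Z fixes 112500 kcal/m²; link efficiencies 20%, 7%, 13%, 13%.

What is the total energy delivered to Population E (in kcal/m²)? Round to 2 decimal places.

Route 1: 4177000 × 0.1 × 0.2 × 0.07 = 5847.8 kcal/m²
Route 2: 112500 × 0.2 × 0.07 × 0.13 × 0.13 = 26.6175 kcal/m²
Total at Population E: 5847.8 + 26.6175 = 5874.4175 kcal/m²

5874.42 kcal/m²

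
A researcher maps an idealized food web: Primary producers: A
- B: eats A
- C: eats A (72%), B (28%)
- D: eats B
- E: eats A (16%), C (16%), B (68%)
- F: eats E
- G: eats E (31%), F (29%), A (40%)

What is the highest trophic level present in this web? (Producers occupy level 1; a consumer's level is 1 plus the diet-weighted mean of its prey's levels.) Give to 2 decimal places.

3.88

B: 1 + 1 = 2
C: 1 + (0.72×1 + 0.28×2) = 2.28
D: 1 + 2 = 3
E: 1 + (0.16×1 + 0.16×2.28 + 0.68×2) = 2.8848
F: 1 + 2.8848 = 3.8848
G: 1 + (0.31×2.8848 + 0.29×3.8848 + 0.4×1) = 3.42088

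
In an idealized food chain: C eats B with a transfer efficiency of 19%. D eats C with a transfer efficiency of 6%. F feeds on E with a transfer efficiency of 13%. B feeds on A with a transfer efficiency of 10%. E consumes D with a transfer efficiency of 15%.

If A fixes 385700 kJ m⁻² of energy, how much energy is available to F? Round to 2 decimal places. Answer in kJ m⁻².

8.57 kJ m⁻²

B: 385700 × 0.1 = 38570 kJ m⁻²
C: 38570 × 0.19 = 7328.3 kJ m⁻²
D: 7328.3 × 0.06 = 439.698 kJ m⁻²
E: 439.698 × 0.15 = 65.9547 kJ m⁻²
F: 65.9547 × 0.13 = 8.574111 kJ m⁻²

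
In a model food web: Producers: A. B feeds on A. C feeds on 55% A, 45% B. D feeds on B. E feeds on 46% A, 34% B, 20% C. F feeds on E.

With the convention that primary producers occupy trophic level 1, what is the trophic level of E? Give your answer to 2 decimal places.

B: 1 + 1 = 2
C: 1 + (0.55×1 + 0.45×2) = 2.45
D: 1 + 2 = 3
E: 1 + (0.46×1 + 0.34×2 + 0.2×2.45) = 2.63
F: 1 + 2.63 = 3.63

2.63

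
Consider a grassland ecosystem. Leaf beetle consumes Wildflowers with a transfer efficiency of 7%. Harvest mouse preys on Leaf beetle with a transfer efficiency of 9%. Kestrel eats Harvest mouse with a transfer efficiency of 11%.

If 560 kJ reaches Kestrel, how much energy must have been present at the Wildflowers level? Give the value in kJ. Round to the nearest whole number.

Cumulative transfer efficiency: 0.07 × 0.09 × 0.11 = 0.000693
Wildflowers energy = 560 / 0.000693 = 808081 kJ

808081 kJ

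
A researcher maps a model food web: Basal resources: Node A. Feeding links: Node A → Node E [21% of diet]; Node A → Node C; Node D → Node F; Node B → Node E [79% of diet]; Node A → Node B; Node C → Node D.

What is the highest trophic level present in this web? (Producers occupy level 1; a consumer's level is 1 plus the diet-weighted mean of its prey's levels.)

Node B: 1 + 1 = 2
Node C: 1 + 1 = 2
Node D: 1 + 2 = 3
Node E: 1 + (0.21×1 + 0.79×2) = 2.79
Node F: 1 + 3 = 4

4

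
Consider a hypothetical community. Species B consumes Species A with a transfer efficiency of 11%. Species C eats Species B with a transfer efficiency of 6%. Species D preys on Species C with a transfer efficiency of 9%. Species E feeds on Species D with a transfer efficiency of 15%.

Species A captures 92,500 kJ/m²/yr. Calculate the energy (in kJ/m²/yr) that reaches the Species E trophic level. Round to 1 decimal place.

Species B: 92500 × 0.11 = 10175 kJ/m²/yr
Species C: 10175 × 0.06 = 610.5 kJ/m²/yr
Species D: 610.5 × 0.09 = 54.945 kJ/m²/yr
Species E: 54.945 × 0.15 = 8.24175 kJ/m²/yr

8.2 kJ/m²/yr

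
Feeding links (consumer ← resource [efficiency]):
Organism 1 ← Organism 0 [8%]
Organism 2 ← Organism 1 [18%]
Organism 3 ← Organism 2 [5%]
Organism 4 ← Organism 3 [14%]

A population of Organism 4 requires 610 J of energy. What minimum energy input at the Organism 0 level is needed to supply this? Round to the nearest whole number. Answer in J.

6051587 J

Cumulative transfer efficiency: 0.08 × 0.18 × 0.05 × 0.14 = 0.0001008
Organism 0 energy = 610 / 0.0001008 = 6051587 J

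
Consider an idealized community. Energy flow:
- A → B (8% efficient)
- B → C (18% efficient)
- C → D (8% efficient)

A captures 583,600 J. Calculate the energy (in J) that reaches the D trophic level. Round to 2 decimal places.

672.31 J

B: 583600 × 0.08 = 46688 J
C: 46688 × 0.18 = 8403.84 J
D: 8403.84 × 0.08 = 672.3072 J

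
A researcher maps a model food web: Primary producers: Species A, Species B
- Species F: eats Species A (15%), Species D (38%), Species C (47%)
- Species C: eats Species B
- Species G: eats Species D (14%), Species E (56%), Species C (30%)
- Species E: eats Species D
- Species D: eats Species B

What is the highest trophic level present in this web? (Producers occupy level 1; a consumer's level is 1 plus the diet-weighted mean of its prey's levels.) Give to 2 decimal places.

3.56

Species C: 1 + 1 = 2
Species D: 1 + 1 = 2
Species E: 1 + 2 = 3
Species F: 1 + (0.15×1 + 0.38×2 + 0.47×2) = 2.85
Species G: 1 + (0.14×2 + 0.56×3 + 0.3×2) = 3.56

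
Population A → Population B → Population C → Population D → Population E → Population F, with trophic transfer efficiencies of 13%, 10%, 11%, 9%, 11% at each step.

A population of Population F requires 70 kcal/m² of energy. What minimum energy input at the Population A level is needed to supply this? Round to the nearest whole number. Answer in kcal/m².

Cumulative transfer efficiency: 0.13 × 0.1 × 0.11 × 0.09 × 0.11 = 0.000014157
Population A energy = 70 / 0.000014157 = 4944550 kcal/m²

4944550 kcal/m²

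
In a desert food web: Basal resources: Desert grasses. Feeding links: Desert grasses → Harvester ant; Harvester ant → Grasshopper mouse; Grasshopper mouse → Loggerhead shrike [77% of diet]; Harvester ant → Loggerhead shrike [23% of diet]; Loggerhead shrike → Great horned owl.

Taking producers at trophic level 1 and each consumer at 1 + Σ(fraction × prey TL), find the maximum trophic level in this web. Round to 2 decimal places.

4.77

Harvester ant: 1 + 1 = 2
Grasshopper mouse: 1 + 2 = 3
Loggerhead shrike: 1 + (0.77×3 + 0.23×2) = 3.77
Great horned owl: 1 + 3.77 = 4.77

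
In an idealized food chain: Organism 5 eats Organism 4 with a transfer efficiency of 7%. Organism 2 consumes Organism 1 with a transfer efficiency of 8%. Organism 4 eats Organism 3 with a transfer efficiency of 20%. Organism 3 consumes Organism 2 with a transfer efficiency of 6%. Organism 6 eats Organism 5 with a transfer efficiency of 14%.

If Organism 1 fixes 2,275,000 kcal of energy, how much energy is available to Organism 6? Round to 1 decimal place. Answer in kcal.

Organism 2: 2275000 × 0.08 = 182000 kcal
Organism 3: 182000 × 0.06 = 10920 kcal
Organism 4: 10920 × 0.2 = 2184 kcal
Organism 5: 2184 × 0.07 = 152.88 kcal
Organism 6: 152.88 × 0.14 = 21.4032 kcal

21.4 kcal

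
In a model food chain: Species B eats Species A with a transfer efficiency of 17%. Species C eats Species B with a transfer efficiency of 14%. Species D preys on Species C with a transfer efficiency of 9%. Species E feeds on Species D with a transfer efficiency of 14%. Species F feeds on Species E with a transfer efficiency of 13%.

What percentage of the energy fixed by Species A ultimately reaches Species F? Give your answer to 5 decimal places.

0.00390%

Product of link efficiencies: 0.17 × 0.14 × 0.09 × 0.14 × 0.13 = 0.0000389844
As a percentage: 0.0000389844 × 100 = 0.00390%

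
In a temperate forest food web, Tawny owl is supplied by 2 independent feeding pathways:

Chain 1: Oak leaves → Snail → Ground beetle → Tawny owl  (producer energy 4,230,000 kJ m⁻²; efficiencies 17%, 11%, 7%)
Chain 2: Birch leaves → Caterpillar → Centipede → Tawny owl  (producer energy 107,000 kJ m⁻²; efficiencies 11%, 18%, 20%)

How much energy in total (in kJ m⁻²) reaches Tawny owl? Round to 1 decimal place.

Chain 1: 4230000 × 0.17 × 0.11 × 0.07 = 5537.07 kJ m⁻²
Chain 2: 107000 × 0.11 × 0.18 × 0.2 = 423.72 kJ m⁻²
Total at Tawny owl: 5537.07 + 423.72 = 5960.79 kJ m⁻²

5960.8 kJ m⁻²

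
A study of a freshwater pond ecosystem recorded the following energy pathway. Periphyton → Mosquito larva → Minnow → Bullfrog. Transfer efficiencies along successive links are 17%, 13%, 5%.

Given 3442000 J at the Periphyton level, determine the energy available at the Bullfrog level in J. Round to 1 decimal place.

Mosquito larva: 3442000 × 0.17 = 585140 J
Minnow: 585140 × 0.13 = 76068.2 J
Bullfrog: 76068.2 × 0.05 = 3803.41 J

3803.4 J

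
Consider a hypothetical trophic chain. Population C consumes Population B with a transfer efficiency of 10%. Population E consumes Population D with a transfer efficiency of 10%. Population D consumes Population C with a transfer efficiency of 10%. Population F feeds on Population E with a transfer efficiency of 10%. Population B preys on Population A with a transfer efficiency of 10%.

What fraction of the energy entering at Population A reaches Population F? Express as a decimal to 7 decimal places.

0.0000100

Product of link efficiencies: 0.1 × 0.1 × 0.1 × 0.1 × 0.1 = 0.00001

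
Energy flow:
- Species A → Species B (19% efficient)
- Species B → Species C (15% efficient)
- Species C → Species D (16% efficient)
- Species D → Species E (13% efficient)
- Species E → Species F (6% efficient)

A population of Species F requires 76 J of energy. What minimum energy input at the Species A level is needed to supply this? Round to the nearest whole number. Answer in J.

2136752 J

Cumulative transfer efficiency: 0.19 × 0.15 × 0.16 × 0.13 × 0.06 = 0.000035568
Species A energy = 76 / 0.000035568 = 2136752 J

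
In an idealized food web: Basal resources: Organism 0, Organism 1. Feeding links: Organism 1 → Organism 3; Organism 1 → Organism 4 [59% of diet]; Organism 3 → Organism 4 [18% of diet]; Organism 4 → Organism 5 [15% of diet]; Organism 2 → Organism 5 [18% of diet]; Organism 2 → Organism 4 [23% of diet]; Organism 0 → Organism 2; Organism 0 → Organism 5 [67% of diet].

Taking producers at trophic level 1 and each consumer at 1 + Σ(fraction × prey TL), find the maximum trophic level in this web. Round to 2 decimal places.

2.41

Organism 2: 1 + 1 = 2
Organism 3: 1 + 1 = 2
Organism 4: 1 + (0.23×2 + 0.59×1 + 0.18×2) = 2.41
Organism 5: 1 + (0.18×2 + 0.67×1 + 0.15×2.41) = 2.3915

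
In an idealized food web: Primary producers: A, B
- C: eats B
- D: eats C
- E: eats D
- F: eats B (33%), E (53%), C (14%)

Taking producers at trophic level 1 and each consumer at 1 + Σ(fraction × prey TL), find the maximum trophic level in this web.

C: 1 + 1 = 2
D: 1 + 2 = 3
E: 1 + 3 = 4
F: 1 + (0.33×1 + 0.53×4 + 0.14×2) = 3.73

4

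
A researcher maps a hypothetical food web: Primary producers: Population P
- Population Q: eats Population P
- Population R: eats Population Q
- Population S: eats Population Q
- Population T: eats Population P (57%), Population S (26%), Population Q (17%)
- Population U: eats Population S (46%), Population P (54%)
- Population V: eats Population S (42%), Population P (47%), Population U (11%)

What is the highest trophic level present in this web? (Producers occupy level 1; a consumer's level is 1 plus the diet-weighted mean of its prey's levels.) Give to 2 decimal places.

Population Q: 1 + 1 = 2
Population R: 1 + 2 = 3
Population S: 1 + 2 = 3
Population T: 1 + (0.57×1 + 0.26×3 + 0.17×2) = 2.69
Population U: 1 + (0.46×3 + 0.54×1) = 2.92
Population V: 1 + (0.42×3 + 0.47×1 + 0.11×2.92) = 3.0512

3.05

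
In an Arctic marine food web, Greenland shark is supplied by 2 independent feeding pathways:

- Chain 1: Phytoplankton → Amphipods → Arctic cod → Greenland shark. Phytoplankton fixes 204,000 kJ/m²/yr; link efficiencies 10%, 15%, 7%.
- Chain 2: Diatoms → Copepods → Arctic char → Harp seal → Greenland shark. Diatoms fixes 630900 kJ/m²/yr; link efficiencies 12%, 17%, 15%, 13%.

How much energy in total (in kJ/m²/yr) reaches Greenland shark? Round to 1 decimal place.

465.2 kJ/m²/yr

Chain 1: 204000 × 0.1 × 0.15 × 0.07 = 214.2 kJ/m²/yr
Chain 2: 630900 × 0.12 × 0.17 × 0.15 × 0.13 = 250.97202 kJ/m²/yr
Total at Greenland shark: 214.2 + 250.97202 = 465.17202 kJ/m²/yr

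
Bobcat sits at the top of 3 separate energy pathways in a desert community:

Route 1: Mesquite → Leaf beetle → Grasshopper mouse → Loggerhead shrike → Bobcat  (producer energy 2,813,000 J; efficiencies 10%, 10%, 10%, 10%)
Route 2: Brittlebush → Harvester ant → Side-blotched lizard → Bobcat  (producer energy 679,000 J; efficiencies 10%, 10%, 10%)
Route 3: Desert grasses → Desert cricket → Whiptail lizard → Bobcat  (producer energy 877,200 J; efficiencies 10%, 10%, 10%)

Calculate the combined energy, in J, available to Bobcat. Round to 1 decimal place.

Route 1: 2813000 × 0.1 × 0.1 × 0.1 × 0.1 = 281.3 J
Route 2: 679000 × 0.1 × 0.1 × 0.1 = 679 J
Route 3: 877200 × 0.1 × 0.1 × 0.1 = 877.2 J
Total at Bobcat: 281.3 + 679 + 877.2 = 1837.5 J

1837.5 J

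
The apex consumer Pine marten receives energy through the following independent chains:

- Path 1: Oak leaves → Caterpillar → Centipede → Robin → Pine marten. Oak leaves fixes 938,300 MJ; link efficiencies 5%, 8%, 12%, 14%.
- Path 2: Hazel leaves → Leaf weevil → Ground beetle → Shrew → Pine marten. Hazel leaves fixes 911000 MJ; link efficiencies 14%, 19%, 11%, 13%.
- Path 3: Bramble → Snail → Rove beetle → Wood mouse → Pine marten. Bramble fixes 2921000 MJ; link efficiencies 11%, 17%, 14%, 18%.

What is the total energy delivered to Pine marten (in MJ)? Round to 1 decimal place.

1786.1 MJ

Path 1: 938300 × 0.05 × 0.08 × 0.12 × 0.14 = 63.05376 MJ
Path 2: 911000 × 0.14 × 0.19 × 0.11 × 0.13 = 346.52618 MJ
Path 3: 2921000 × 0.11 × 0.17 × 0.14 × 0.18 = 1376.49204 MJ
Total at Pine marten: 63.05376 + 346.52618 + 1376.49204 = 1786.07198 MJ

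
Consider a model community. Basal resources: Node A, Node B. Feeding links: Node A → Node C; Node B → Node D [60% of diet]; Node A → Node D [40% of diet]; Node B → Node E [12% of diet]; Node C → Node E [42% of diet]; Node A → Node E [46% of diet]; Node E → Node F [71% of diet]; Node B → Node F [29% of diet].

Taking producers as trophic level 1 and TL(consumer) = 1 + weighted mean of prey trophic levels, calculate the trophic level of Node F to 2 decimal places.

Node C: 1 + 1 = 2
Node D: 1 + (0.6×1 + 0.4×1) = 2
Node E: 1 + (0.12×1 + 0.42×2 + 0.46×1) = 2.42
Node F: 1 + (0.71×2.42 + 0.29×1) = 3.0082

3.01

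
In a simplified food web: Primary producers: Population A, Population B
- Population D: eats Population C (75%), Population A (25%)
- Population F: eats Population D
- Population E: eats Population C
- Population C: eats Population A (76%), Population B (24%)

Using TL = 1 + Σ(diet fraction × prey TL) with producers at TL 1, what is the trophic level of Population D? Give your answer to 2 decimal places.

Population C: 1 + (0.76×1 + 0.24×1) = 2
Population D: 1 + (0.75×2 + 0.25×1) = 2.75
Population E: 1 + 2 = 3
Population F: 1 + 2.75 = 3.75

2.75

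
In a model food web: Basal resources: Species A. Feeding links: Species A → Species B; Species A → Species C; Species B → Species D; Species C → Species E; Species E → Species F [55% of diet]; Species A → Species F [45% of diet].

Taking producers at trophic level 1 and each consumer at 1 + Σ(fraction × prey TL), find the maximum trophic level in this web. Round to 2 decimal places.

Species B: 1 + 1 = 2
Species C: 1 + 1 = 2
Species D: 1 + 2 = 3
Species E: 1 + 2 = 3
Species F: 1 + (0.55×3 + 0.45×1) = 3.1

3.10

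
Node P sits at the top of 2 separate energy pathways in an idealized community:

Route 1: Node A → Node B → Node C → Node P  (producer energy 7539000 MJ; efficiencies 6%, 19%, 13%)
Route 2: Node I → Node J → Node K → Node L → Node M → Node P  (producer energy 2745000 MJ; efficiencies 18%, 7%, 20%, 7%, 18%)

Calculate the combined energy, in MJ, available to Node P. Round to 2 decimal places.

11259.96 MJ

Route 1: 7539000 × 0.06 × 0.19 × 0.13 = 11172.798 MJ
Route 2: 2745000 × 0.18 × 0.07 × 0.2 × 0.07 × 0.18 = 87.15924 MJ
Total at Node P: 11172.798 + 87.15924 = 11259.95724 MJ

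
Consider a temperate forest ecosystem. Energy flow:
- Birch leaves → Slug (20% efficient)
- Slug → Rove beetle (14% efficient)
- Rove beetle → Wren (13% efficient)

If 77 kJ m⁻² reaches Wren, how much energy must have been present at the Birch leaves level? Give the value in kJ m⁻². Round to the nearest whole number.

21154 kJ m⁻²

Cumulative transfer efficiency: 0.2 × 0.14 × 0.13 = 0.00364
Birch leaves energy = 77 / 0.00364 = 21154 kJ m⁻²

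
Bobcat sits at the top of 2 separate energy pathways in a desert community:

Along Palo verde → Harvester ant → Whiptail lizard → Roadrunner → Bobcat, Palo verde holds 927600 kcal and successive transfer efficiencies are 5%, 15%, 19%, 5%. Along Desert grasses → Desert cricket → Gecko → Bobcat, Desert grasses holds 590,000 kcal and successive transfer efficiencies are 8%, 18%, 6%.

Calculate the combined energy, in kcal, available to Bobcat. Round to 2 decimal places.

Via Palo verde: 927600 × 0.05 × 0.15 × 0.19 × 0.05 = 66.0915 kcal
Via Desert grasses: 590000 × 0.08 × 0.18 × 0.06 = 509.76 kcal
Total at Bobcat: 66.0915 + 509.76 = 575.8515 kcal

575.85 kcal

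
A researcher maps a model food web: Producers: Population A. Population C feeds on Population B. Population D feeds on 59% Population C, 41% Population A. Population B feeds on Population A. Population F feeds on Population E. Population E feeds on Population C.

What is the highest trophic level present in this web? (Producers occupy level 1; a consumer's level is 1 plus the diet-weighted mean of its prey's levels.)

5

Population B: 1 + 1 = 2
Population C: 1 + 2 = 3
Population D: 1 + (0.59×3 + 0.41×1) = 3.18
Population E: 1 + 3 = 4
Population F: 1 + 4 = 5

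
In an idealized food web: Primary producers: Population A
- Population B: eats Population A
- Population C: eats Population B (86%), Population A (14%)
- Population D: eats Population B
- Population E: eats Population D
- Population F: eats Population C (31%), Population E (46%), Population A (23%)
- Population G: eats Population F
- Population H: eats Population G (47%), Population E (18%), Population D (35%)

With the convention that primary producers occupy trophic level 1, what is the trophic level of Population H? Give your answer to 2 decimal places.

Population B: 1 + 1 = 2
Population C: 1 + (0.86×2 + 0.14×1) = 2.86
Population D: 1 + 2 = 3
Population E: 1 + 3 = 4
Population F: 1 + (0.31×2.86 + 0.46×4 + 0.23×1) = 3.9566
Population G: 1 + 3.9566 = 4.9566
Population H: 1 + (0.47×4.9566 + 0.18×4 + 0.35×3) = 5.099602

5.10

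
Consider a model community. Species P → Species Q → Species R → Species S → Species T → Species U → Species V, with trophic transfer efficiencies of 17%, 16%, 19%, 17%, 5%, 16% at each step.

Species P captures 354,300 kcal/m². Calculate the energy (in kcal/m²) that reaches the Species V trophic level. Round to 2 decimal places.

Species Q: 354300 × 0.17 = 60231 kcal/m²
Species R: 60231 × 0.16 = 9636.96 kcal/m²
Species S: 9636.96 × 0.19 = 1831.0224 kcal/m²
Species T: 1831.0224 × 0.17 = 311.273808 kcal/m²
Species U: 311.273808 × 0.05 = 15.5636904 kcal/m²
Species V: 15.5636904 × 0.16 = 2.490190464 kcal/m²

2.49 kcal/m²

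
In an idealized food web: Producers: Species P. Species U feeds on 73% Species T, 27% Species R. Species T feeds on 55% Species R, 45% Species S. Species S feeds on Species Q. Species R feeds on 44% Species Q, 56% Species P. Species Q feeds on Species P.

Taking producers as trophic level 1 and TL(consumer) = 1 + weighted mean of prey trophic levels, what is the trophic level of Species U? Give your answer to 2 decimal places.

4.35

Species Q: 1 + 1 = 2
Species R: 1 + (0.44×2 + 0.56×1) = 2.44
Species S: 1 + 2 = 3
Species T: 1 + (0.55×2.44 + 0.45×3) = 3.692
Species U: 1 + (0.73×3.692 + 0.27×2.44) = 4.35396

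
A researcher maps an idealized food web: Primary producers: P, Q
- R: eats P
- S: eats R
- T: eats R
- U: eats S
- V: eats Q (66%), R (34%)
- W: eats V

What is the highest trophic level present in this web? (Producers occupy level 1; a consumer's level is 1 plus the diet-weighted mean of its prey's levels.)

R: 1 + 1 = 2
S: 1 + 2 = 3
T: 1 + 2 = 3
U: 1 + 3 = 4
V: 1 + (0.66×1 + 0.34×2) = 2.34
W: 1 + 2.34 = 3.34

4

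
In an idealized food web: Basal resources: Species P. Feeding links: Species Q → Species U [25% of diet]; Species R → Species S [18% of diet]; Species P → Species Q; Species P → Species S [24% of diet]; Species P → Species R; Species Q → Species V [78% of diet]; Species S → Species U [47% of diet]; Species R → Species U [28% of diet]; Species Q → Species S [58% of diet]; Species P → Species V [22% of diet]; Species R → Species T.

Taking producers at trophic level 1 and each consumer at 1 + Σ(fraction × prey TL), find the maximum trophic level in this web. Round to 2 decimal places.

3.36

Species Q: 1 + 1 = 2
Species R: 1 + 1 = 2
Species S: 1 + (0.24×1 + 0.58×2 + 0.18×2) = 2.76
Species T: 1 + 2 = 3
Species U: 1 + (0.28×2 + 0.47×2.76 + 0.25×2) = 3.3572
Species V: 1 + (0.78×2 + 0.22×1) = 2.78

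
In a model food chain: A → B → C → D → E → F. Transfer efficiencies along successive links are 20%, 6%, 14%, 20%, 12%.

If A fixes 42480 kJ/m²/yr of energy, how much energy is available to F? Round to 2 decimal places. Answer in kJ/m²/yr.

B: 42480 × 0.2 = 8496 kJ/m²/yr
C: 8496 × 0.06 = 509.76 kJ/m²/yr
D: 509.76 × 0.14 = 71.3664 kJ/m²/yr
E: 71.3664 × 0.2 = 14.27328 kJ/m²/yr
F: 14.27328 × 0.12 = 1.7127936 kJ/m²/yr

1.71 kJ/m²/yr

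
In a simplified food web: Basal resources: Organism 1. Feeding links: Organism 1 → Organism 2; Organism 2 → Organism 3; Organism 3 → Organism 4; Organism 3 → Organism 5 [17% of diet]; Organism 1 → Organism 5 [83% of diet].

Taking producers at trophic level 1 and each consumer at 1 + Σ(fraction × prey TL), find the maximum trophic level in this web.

Organism 2: 1 + 1 = 2
Organism 3: 1 + 2 = 3
Organism 4: 1 + 3 = 4
Organism 5: 1 + (0.17×3 + 0.83×1) = 2.34

4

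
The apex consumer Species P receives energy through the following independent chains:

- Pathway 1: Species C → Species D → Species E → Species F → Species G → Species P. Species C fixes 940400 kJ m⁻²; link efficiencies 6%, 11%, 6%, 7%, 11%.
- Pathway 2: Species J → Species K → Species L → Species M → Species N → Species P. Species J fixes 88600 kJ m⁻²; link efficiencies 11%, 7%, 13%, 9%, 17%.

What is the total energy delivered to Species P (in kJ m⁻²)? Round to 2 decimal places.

4.22 kJ m⁻²

Pathway 1: 940400 × 0.06 × 0.11 × 0.06 × 0.07 × 0.11 = 2.86746768 kJ m⁻²
Pathway 2: 88600 × 0.11 × 0.07 × 0.13 × 0.09 × 0.17 = 1.35693558 kJ m⁻²
Total at Species P: 2.86746768 + 1.35693558 = 4.22440326 kJ m⁻²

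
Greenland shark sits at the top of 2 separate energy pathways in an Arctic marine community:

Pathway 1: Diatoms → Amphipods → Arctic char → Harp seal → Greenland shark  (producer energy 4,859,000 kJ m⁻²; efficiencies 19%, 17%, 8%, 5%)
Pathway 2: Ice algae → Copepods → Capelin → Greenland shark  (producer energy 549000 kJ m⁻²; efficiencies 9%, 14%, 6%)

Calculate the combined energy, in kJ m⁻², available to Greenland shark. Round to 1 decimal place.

Pathway 1: 4859000 × 0.19 × 0.17 × 0.08 × 0.05 = 627.7828 kJ m⁻²
Pathway 2: 549000 × 0.09 × 0.14 × 0.06 = 415.044 kJ m⁻²
Total at Greenland shark: 627.7828 + 415.044 = 1042.8268 kJ m⁻²

1042.8 kJ m⁻²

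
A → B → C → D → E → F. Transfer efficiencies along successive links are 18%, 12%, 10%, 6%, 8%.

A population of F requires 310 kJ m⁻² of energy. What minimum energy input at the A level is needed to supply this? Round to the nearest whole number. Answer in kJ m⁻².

Cumulative transfer efficiency: 0.18 × 0.12 × 0.1 × 0.06 × 0.08 = 0.000010368
A energy = 310 / 0.000010368 = 29899691 kJ m⁻²

29899691 kJ m⁻²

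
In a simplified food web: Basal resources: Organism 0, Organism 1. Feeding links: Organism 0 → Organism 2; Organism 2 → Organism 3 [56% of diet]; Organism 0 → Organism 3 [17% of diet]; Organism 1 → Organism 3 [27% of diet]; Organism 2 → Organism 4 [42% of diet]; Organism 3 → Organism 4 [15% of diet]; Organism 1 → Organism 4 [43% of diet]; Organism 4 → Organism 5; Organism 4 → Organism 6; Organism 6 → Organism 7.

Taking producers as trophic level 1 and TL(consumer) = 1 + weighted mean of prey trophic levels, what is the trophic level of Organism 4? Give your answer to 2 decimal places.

Organism 2: 1 + 1 = 2
Organism 3: 1 + (0.56×2 + 0.17×1 + 0.27×1) = 2.56
Organism 4: 1 + (0.42×2 + 0.15×2.56 + 0.43×1) = 2.654
Organism 5: 1 + 2.654 = 3.654
Organism 6: 1 + 2.654 = 3.654
Organism 7: 1 + 3.654 = 4.654

2.65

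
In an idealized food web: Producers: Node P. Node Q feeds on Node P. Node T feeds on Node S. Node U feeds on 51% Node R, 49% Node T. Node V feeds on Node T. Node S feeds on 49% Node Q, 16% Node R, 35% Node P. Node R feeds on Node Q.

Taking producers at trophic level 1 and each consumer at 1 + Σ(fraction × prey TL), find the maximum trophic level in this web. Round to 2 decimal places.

Node Q: 1 + 1 = 2
Node R: 1 + 2 = 3
Node S: 1 + (0.49×2 + 0.16×3 + 0.35×1) = 2.81
Node T: 1 + 2.81 = 3.81
Node U: 1 + (0.51×3 + 0.49×3.81) = 4.3969
Node V: 1 + 3.81 = 4.81

4.81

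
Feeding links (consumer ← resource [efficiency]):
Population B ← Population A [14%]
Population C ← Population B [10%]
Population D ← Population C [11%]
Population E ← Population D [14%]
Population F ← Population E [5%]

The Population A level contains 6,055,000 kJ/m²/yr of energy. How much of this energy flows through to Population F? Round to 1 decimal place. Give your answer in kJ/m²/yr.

65.3 kJ/m²/yr

Population B: 6055000 × 0.14 = 847700 kJ/m²/yr
Population C: 847700 × 0.1 = 84770 kJ/m²/yr
Population D: 84770 × 0.11 = 9324.7 kJ/m²/yr
Population E: 9324.7 × 0.14 = 1305.458 kJ/m²/yr
Population F: 1305.458 × 0.05 = 65.2729 kJ/m²/yr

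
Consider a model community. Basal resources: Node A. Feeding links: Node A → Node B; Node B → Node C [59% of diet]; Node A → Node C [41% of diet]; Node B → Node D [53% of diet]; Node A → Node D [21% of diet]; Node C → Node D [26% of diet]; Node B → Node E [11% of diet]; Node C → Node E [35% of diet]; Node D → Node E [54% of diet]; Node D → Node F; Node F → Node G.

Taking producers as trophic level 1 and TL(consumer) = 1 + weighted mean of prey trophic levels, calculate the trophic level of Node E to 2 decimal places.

Node B: 1 + 1 = 2
Node C: 1 + (0.59×2 + 0.41×1) = 2.59
Node D: 1 + (0.53×2 + 0.21×1 + 0.26×2.59) = 2.9434
Node E: 1 + (0.11×2 + 0.35×2.59 + 0.54×2.9434) = 3.715936
Node F: 1 + 2.9434 = 3.9434
Node G: 1 + 3.9434 = 4.9434

3.72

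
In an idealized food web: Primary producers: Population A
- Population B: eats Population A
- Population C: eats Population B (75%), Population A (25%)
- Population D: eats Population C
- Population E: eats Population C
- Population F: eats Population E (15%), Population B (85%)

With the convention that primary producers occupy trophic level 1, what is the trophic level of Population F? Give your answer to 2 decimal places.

3.26

Population B: 1 + 1 = 2
Population C: 1 + (0.75×2 + 0.25×1) = 2.75
Population D: 1 + 2.75 = 3.75
Population E: 1 + 2.75 = 3.75
Population F: 1 + (0.15×3.75 + 0.85×2) = 3.2625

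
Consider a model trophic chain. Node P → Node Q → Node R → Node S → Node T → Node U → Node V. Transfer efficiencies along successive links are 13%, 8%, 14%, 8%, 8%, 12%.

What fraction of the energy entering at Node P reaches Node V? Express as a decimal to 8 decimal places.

Product of link efficiencies: 0.13 × 0.08 × 0.14 × 0.08 × 0.08 × 0.12 = 0.000001118208

0.00000112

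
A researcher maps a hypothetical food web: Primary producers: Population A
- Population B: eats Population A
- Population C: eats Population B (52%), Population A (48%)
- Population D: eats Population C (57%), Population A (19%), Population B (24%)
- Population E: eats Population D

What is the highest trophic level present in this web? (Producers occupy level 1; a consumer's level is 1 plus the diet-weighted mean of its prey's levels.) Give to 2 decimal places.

4.11

Population B: 1 + 1 = 2
Population C: 1 + (0.52×2 + 0.48×1) = 2.52
Population D: 1 + (0.57×2.52 + 0.19×1 + 0.24×2) = 3.1064
Population E: 1 + 3.1064 = 4.1064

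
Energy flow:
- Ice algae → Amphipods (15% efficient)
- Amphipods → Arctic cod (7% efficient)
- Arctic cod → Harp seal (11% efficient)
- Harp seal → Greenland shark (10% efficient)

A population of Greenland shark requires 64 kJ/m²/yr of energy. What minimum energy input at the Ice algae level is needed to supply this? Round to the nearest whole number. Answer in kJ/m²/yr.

554113 kJ/m²/yr

Cumulative transfer efficiency: 0.15 × 0.07 × 0.11 × 0.1 = 0.0001155
Ice algae energy = 64 / 0.0001155 = 554113 kJ/m²/yr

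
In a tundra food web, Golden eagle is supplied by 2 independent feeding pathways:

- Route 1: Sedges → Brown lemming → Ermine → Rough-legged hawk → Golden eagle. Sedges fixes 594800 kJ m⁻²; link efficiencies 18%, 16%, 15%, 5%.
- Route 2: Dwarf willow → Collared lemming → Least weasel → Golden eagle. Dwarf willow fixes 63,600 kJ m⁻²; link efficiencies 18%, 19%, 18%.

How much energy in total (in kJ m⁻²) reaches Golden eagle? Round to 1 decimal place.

520.0 kJ m⁻²

Route 1: 594800 × 0.18 × 0.16 × 0.15 × 0.05 = 128.4768 kJ m⁻²
Route 2: 63600 × 0.18 × 0.19 × 0.18 = 391.5216 kJ m⁻²
Total at Golden eagle: 128.4768 + 391.5216 = 519.9984 kJ m⁻²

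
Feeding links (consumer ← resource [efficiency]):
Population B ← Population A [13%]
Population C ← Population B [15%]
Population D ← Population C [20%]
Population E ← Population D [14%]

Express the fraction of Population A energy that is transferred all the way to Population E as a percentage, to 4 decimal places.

0.0546%

Product of link efficiencies: 0.13 × 0.15 × 0.2 × 0.14 = 0.000546
As a percentage: 0.000546 × 100 = 0.0546%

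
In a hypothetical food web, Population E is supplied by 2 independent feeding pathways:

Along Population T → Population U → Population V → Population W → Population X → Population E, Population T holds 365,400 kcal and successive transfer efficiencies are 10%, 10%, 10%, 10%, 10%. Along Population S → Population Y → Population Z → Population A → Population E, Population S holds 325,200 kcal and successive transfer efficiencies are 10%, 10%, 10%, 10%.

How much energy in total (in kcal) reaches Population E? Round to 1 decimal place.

Via Population T: 365400 × 0.1 × 0.1 × 0.1 × 0.1 × 0.1 = 3.654 kcal
Via Population S: 325200 × 0.1 × 0.1 × 0.1 × 0.1 = 32.52 kcal
Total at Population E: 3.654 + 32.52 = 36.174 kcal

36.2 kcal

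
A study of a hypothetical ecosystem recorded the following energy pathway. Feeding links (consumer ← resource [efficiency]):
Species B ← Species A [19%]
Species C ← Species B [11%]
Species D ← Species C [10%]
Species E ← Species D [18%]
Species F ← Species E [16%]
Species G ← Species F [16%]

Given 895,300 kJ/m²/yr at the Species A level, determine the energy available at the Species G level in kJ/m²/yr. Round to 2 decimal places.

Species B: 895300 × 0.19 = 170107 kJ/m²/yr
Species C: 170107 × 0.11 = 18711.77 kJ/m²/yr
Species D: 18711.77 × 0.1 = 1871.177 kJ/m²/yr
Species E: 1871.177 × 0.18 = 336.81186 kJ/m²/yr
Species F: 336.81186 × 0.16 = 53.8898976 kJ/m²/yr
Species G: 53.8898976 × 0.16 = 8.622383616 kJ/m²/yr

8.62 kJ/m²/yr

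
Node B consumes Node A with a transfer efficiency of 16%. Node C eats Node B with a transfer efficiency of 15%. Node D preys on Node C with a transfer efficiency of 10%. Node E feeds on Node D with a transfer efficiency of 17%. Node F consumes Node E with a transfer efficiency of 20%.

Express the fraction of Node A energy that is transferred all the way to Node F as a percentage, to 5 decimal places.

0.00816%

Product of link efficiencies: 0.16 × 0.15 × 0.1 × 0.17 × 0.2 = 0.0000816
As a percentage: 0.0000816 × 100 = 0.00816%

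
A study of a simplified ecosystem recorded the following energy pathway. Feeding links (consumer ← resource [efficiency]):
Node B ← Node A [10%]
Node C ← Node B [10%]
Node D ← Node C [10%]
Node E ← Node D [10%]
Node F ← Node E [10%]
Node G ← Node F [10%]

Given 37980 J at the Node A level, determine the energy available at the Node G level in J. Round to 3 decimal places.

0.038 J

Node B: 37980 × 0.1 = 3798 J
Node C: 3798 × 0.1 = 379.8 J
Node D: 379.8 × 0.1 = 37.98 J
Node E: 37.98 × 0.1 = 3.798 J
Node F: 3.798 × 0.1 = 0.3798 J
Node G: 0.3798 × 0.1 = 0.03798 J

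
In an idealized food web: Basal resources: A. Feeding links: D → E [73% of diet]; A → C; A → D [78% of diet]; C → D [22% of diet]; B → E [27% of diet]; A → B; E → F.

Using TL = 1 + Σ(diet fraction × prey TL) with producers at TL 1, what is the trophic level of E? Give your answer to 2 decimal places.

B: 1 + 1 = 2
C: 1 + 1 = 2
D: 1 + (0.22×2 + 0.78×1) = 2.22
E: 1 + (0.73×2.22 + 0.27×2) = 3.1606
F: 1 + 3.1606 = 4.1606

3.16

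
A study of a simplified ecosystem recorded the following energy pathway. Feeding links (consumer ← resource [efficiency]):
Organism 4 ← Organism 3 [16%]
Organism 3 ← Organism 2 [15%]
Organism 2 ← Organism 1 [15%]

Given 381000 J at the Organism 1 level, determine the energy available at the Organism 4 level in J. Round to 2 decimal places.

Organism 2: 381000 × 0.15 = 57150 J
Organism 3: 57150 × 0.15 = 8572.5 J
Organism 4: 8572.5 × 0.16 = 1371.6 J

1371.60 J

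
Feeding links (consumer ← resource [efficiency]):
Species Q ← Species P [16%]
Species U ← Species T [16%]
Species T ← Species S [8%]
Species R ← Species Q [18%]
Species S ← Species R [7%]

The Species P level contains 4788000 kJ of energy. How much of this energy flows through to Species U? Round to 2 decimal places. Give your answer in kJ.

Species Q: 4788000 × 0.16 = 766080 kJ
Species R: 766080 × 0.18 = 137894.4 kJ
Species S: 137894.4 × 0.07 = 9652.608 kJ
Species T: 9652.608 × 0.08 = 772.20864 kJ
Species U: 772.20864 × 0.16 = 123.5533824 kJ

123.55 kJ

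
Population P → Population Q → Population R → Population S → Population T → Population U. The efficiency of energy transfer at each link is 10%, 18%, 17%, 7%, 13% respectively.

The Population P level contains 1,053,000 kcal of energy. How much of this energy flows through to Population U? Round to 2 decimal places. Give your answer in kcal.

29.32 kcal

Population Q: 1053000 × 0.1 = 105300 kcal
Population R: 105300 × 0.18 = 18954 kcal
Population S: 18954 × 0.17 = 3222.18 kcal
Population T: 3222.18 × 0.07 = 225.5526 kcal
Population U: 225.5526 × 0.13 = 29.321838 kcal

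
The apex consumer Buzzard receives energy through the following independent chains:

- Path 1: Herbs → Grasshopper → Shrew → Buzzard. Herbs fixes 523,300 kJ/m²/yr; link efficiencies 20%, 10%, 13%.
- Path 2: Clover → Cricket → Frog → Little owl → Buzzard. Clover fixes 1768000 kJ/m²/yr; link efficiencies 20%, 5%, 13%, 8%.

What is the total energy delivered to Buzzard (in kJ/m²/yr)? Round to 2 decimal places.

1544.45 kJ/m²/yr

Path 1: 523300 × 0.2 × 0.1 × 0.13 = 1360.58 kJ/m²/yr
Path 2: 1768000 × 0.2 × 0.05 × 0.13 × 0.08 = 183.872 kJ/m²/yr
Total at Buzzard: 1360.58 + 183.872 = 1544.452 kJ/m²/yr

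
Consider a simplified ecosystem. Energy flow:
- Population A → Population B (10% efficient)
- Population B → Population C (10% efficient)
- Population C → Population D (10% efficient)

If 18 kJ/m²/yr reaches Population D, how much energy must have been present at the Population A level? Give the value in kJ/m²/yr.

Cumulative transfer efficiency: 0.1 × 0.1 × 0.1 = 0.001
Population A energy = 18 / 0.001 = 18000 kJ/m²/yr

18000 kJ/m²/yr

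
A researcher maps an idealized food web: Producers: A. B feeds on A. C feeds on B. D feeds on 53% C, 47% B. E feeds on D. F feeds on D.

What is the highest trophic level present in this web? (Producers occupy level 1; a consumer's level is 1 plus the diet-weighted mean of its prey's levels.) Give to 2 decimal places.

4.53

B: 1 + 1 = 2
C: 1 + 2 = 3
D: 1 + (0.53×3 + 0.47×2) = 3.53
E: 1 + 3.53 = 4.53
F: 1 + 3.53 = 4.53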